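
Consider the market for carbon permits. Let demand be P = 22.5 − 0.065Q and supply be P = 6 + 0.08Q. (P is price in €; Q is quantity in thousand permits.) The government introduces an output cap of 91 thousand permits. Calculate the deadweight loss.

Competitive equilibrium: 22.5 − 0.065Q = 6 + 0.08Q → Q* = 113.7931, P* = 15.1034.
At Q = 91: demand price = 22.5 − 0.065·91 = 16.585; supply price = 6 + 0.08·91 = 13.28.
ΔQ = 113.7931 − 91 = 22.7931; wedge = 16.585 − 13.28 = 3.305.
Welfare loss = ½ × 22.7931 × 3.305 = €37.67 thousand.

€37.67 thousand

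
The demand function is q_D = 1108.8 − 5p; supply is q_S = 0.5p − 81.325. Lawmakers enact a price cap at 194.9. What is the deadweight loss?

In inverse form: demand p = 221.76 − 0.2q, supply p = 162.65 + 2q.
Competitive equilibrium: 221.76 − 0.2q = 162.65 + 2q → q* = 26.8682, p* = 216.3864.
At the ceiling p = 194.9, quantity supplied = (194.9 − 162.65)/2 = 16.125.
Willingness to pay at q' = 16.125: 221.76 − 0.2·16.125 = 218.535.
Δq = 26.8682 − 16.125 = 10.7432; wedge = 218.535 − 194.9 = 23.635.
DWL = ½ × 10.7432 × 23.635 = 126.96.

126.96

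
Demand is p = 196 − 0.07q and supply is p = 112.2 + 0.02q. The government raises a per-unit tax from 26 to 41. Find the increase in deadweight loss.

Competitive equilibrium: 196 − 0.07q = 112.2 + 0.02q → q* = 931.1111, p* = 130.8222.
For a per-unit tax t: Δq = t/0.09, so DWL = ½·t·(t/0.09) = t²/0.18.
At t = 26: DWL = 3755.556. At t = 41: DWL = 9338.889.
Increase = 9338.889 − 3755.556 = 5583.33.

5583.33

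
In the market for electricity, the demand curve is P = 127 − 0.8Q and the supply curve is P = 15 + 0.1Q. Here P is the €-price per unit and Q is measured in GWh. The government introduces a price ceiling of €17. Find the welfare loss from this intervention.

Competitive equilibrium: 127 − 0.8Q = 15 + 0.1Q → Q* = 124.4444, P* = 27.4444.
At the ceiling P = 17, quantity supplied = (17 − 15)/0.1 = 20.
Willingness to pay at Q' = 20: 127 − 0.8·20 = 111.
ΔQ = 124.4444 − 20 = 104.4444; wedge = 111 − 17 = 94.
DWL = ½ × 104.4444 × 94 = €4908.89.

€4908.89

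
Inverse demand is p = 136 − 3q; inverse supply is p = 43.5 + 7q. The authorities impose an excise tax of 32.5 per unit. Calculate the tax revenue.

195

Competitive equilibrium: 136 − 3q = 43.5 + 7q → q* = 9.25, p* = 108.25.
With the tax, the buyer price exceeds the seller price by 32.5: (136 − 3q) − (43.5 + 7q) = 32.5 → q' = 6.
Tax revenue = 32.5 × 6 = 195.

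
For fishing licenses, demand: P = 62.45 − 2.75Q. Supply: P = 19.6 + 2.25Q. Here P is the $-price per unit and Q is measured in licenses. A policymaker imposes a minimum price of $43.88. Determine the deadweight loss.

Competitive equilibrium: 62.45 − 2.75Q = 19.6 + 2.25Q → Q* = 8.57, P* = 38.8825.
At the floor P = 43.88, quantity demanded = (62.45 − 43.88)/2.75 = 6.7527.
Sellers' marginal cost at Q' = 6.7527: 19.6 + 2.25·6.7527 = 34.7936.
ΔQ = 8.57 − 6.7527 = 1.8173; wedge = 43.88 − 34.7936 = 9.0864.
The triangle = ½ × 1.8173 × 9.0864 = $8.26.

$8.26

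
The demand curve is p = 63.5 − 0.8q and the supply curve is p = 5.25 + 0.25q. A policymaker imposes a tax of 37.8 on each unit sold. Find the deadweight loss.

680.40

Competitive equilibrium: 63.5 − 0.8q = 5.25 + 0.25q → q* = 55.4762, p* = 19.119.
With the tax, the buyer price exceeds the seller price by 37.8: (63.5 − 0.8q) − (5.25 + 0.25q) = 37.8 → q' = 19.4762.
Δq = 55.4762 − 19.4762 = 36; the wedge equals the tax, 37.8.
DWL = ½ × 36 × 37.8 = 680.40.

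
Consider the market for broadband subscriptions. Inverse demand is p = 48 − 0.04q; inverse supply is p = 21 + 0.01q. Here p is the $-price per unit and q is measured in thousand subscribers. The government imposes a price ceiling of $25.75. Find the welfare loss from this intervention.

Competitive equilibrium: 48 − 0.04q = 21 + 0.01q → q* = 540, p* = 26.4.
At the ceiling p = 25.75, quantity supplied = (25.75 − 21)/0.01 = 475.
Willingness to pay at q' = 475: 48 − 0.04·475 = 29.
Δq = 540 − 475 = 65; wedge = 29 − 25.75 = 3.25.
DWL = ½ × 65 × 3.25 = $105.625 thousand.

$105.625 thousand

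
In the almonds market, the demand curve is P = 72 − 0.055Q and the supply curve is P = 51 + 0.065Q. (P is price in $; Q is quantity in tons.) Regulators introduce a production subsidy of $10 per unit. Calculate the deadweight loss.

Competitive equilibrium: 72 − 0.055Q = 51 + 0.065Q → Q* = 175, P* = 62.375.
The subsidy lowers effective supply by 10: P = 41 + 0.065Q.
New quantity: 72 − 0.055Q = 41 + 0.065Q → Q' = 258.3333.
Overproduction ΔQ = 258.3333 − 175 = 83.3333; wedge = subsidy = 10.
DWL = ½ × 83.3333 × 10 = $416.67.

$416.67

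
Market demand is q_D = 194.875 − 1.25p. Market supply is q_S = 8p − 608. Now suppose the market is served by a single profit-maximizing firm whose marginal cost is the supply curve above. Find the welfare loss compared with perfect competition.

742.20

In inverse form: demand p = 155.9 − 0.8q, supply p = 76 + 0.125q.
Competitive equilibrium: 155.9 − 0.8q = 76 + 0.125q → q* = 86.37838, p* = 86.7973.
Marginal revenue: MR = 155.9 − 1.6q. Set MR = MC: 155.9 − 1.6q = 76 + 0.125q → q_m = 46.31884.
Price p_m = 155.9 − 0.8·46.31884 = 118.84493; MC(q_m) = 76 + 0.125·46.31884 = 81.78986.
Competitive q* = 86.37838, so Δq = 40.05954; wedge = 118.84493 − 81.78986 = 37.05507.
The triangle = ½ × 40.05954 × 37.05507 = 742.20.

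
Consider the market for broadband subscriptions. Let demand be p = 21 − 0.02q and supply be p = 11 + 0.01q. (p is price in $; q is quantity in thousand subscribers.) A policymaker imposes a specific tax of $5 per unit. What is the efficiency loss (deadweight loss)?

$416.67 thousand

Competitive equilibrium: 21 − 0.02q = 11 + 0.01q → q* = 333.3333, p* = 14.3333.
With the tax, the buyer price exceeds the seller price by 5: (21 − 0.02q) − (11 + 0.01q) = 5 → q' = 166.6667.
Δq = 333.3333 − 166.6667 = 166.6666; the wedge equals the tax, 5.
DWL = ½ × 166.6666 × 5 = $416.67 thousand.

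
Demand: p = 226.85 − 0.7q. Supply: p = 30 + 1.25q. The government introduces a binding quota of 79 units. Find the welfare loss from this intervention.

469.70

Competitive equilibrium: 226.85 − 0.7q = 30 + 1.25q → q* = 100.9487, p* = 156.1859.
At q = 79: demand price = 226.85 − 0.7·79 = 171.55; supply price = 30 + 1.25·79 = 128.75.
Δq = 100.9487 − 79 = 21.9487; wedge = 171.55 − 128.75 = 42.8.
DWL = ½ × 21.9487 × 42.8 = 469.70.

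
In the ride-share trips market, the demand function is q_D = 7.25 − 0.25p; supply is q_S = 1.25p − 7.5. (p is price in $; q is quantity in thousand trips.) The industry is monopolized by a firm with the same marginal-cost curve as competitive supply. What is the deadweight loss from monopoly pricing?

$11.39 thousand

In inverse form: demand p = 29 − 4q, supply p = 6 + 0.8q.
Competitive equilibrium: 29 − 4q = 6 + 0.8q → q* = 4.7917, p* = 9.8333.
Marginal revenue: MR = 29 − 8q. Set MR = MC: 29 − 8q = 6 + 0.8q → q_m = 2.6136.
Price p_m = 29 − 4·2.6136 = 18.5456; MC(q_m) = 6 + 0.8·2.6136 = 8.0909.
Competitive q* = 4.7917, so Δq = 2.1781; wedge = 18.5456 − 8.0909 = 10.4547.
Deadweight loss = ½ × 2.1781 × 10.4547 = $11.39 thousand.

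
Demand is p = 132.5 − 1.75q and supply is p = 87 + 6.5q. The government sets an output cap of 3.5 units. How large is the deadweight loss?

Competitive equilibrium: 132.5 − 1.75q = 87 + 6.5q → q* = 5.5152, p* = 122.8485.
At q = 3.5: demand price = 132.5 − 1.75·3.5 = 126.375; supply price = 87 + 6.5·3.5 = 109.75.
Δq = 5.5152 − 3.5 = 2.0152; wedge = 126.375 − 109.75 = 16.625.
DWL = ½ × 2.0152 × 16.625 = 16.75.

16.75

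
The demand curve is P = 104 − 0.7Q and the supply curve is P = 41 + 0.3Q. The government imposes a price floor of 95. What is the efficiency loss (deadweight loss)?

Competitive equilibrium: 104 − 0.7Q = 41 + 0.3Q → Q* = 63, P* = 59.9.
At the floor P = 95, quantity demanded = (104 − 95)/0.7 = 12.85714.
Sellers' marginal cost at Q' = 12.85714: 41 + 0.3·12.85714 = 44.85714.
ΔQ = 63 − 12.85714 = 50.14286; wedge = 95 − 44.85714 = 50.14286.
DWL = ½ × 50.14286 × 50.14286 = 1257.15.

1257.15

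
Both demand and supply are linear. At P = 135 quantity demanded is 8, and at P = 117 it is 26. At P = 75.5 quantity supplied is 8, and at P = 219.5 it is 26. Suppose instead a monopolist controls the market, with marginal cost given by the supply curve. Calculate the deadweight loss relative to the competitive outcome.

Demand slope = (117 − 135)/(26 − 8) = −1, so P = 143 − Q.
Supply slope = (219.5 − 75.5)/(26 − 8) = 8, so P = 11.5 + 8Q.
Competitive equilibrium: 143 − Q = 11.5 + 8Q → Q* = 14.6111, P* = 128.3889.
Marginal revenue: MR = 143 − 2Q. Set MR = MC: 143 − 2Q = 11.5 + 8Q → Q_m = 13.15.
Price P_m = 143 − 1·13.15 = 129.85; MC(Q_m) = 11.5 + 8·13.15 = 116.7.
Competitive Q* = 14.6111, so ΔQ = 1.4611; wedge = 129.85 − 116.7 = 13.15.
DWL = ½ × 1.4611 × 13.15 = 9.61.

9.61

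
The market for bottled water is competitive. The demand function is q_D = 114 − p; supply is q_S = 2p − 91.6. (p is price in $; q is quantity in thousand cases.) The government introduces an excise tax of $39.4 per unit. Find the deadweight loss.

In inverse form: demand p = 114 − q, supply p = 45.8 + 0.5q.
Competitive equilibrium: 114 − q = 45.8 + 0.5q → q* = 45.4667, p* = 68.5333.
With the tax, the buyer price exceeds the seller price by 39.4: (114 − q) − (45.8 + 0.5q) = 39.4 → q' = 19.2.
Δq = 45.4667 − 19.2 = 26.2667; the wedge equals the tax, 39.4.
The triangle = ½ × 26.2667 × 39.4 = $517.45 thousand.

$517.45 thousand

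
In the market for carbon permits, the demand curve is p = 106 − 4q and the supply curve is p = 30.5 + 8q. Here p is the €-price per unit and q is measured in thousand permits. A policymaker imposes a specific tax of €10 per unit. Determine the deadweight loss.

Competitive equilibrium: 106 − 4q = 30.5 + 8q → q* = 6.2917, p* = 80.8333.
With the tax, the buyer price exceeds the seller price by 10: (106 − 4q) − (30.5 + 8q) = 10 → q' = 5.4583.
Δq = 6.2917 − 5.4583 = 0.8334; the wedge equals the tax, 10.
The triangle = ½ × 0.8334 × 10 = €4.17 thousand.

€4.17 thousand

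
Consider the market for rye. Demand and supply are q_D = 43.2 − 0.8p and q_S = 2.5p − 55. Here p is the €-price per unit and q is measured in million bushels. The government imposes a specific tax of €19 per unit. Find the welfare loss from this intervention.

€109.39 million

In inverse form: demand p = 54 − 1.25q, supply p = 22 + 0.4q.
Competitive equilibrium: 54 − 1.25q = 22 + 0.4q → q* = 19.3939, p* = 29.7576.
With the tax, the buyer price exceeds the seller price by 19: (54 − 1.25q) − (22 + 0.4q) = 19 → q' = 7.8788.
Δq = 19.3939 − 7.8788 = 11.5151; the wedge equals the tax, 19.
Welfare loss = ½ × 11.5151 × 19 = €109.39 million.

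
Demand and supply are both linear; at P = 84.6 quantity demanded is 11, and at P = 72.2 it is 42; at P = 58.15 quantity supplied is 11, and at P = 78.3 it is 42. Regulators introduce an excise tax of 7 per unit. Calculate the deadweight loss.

Demand slope = (72.2 − 84.6)/(42 − 11) = −0.4, so P = 89 − 0.4Q.
Supply slope = (78.3 − 58.15)/(42 − 11) = 0.65, so P = 51 + 0.65Q.
Competitive equilibrium: 89 − 0.4Q = 51 + 0.65Q → Q* = 36.1905, P* = 74.5238.
With the tax, the buyer price exceeds the seller price by 7: (89 − 0.4Q) − (51 + 0.65Q) = 7 → Q' = 29.5238.
ΔQ = 36.1905 − 29.5238 = 6.6667; the wedge equals the tax, 7.
DWL = ½ × 6.6667 × 7 = 23.33.

23.33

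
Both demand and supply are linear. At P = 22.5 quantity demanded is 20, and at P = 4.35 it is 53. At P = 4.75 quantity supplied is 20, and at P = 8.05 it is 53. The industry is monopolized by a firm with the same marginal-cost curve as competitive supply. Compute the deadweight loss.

Demand slope = (4.35 − 22.5)/(53 − 20) = −0.55, so P = 33.5 − 0.55Q.
Supply slope = (8.05 − 4.75)/(53 − 20) = 0.1, so P = 2.75 + 0.1Q.
Competitive equilibrium: 33.5 − 0.55Q = 2.75 + 0.1Q → Q* = 47.3077, P* = 7.4808.
Marginal revenue: MR = 33.5 − 1.1Q. Set MR = MC: 33.5 − 1.1Q = 2.75 + 0.1Q → Q_m = 25.625.
Price P_m = 33.5 − 0.55·25.625 = 19.4063; MC(Q_m) = 2.75 + 0.1·25.625 = 5.3125.
Competitive Q* = 47.3077, so ΔQ = 21.6827; wedge = 19.4063 − 5.3125 = 14.0938.
Deadweight loss = ½ × 21.6827 × 14.0938 = 152.80.

152.80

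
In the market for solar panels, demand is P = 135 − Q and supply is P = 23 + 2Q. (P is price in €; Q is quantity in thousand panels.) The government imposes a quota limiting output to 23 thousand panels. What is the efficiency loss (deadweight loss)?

€308.17 thousand

Competitive equilibrium: 135 − Q = 23 + 2Q → Q* = 37.3333, P* = 97.6667.
At Q = 23: demand price = 135 − 1·23 = 112; supply price = 23 + 2·23 = 69.
ΔQ = 37.3333 − 23 = 14.3333; wedge = 112 − 69 = 43.
Deadweight loss = ½ × 14.3333 × 43 = €308.17 thousand.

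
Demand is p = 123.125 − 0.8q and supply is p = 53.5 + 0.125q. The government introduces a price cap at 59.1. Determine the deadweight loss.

429.40

Competitive equilibrium: 123.125 − 0.8q = 53.5 + 0.125q → q* = 75.2703, p* = 62.9088.
At the ceiling p = 59.1, quantity supplied = (59.1 − 53.5)/0.125 = 44.8.
Willingness to pay at q' = 44.8: 123.125 − 0.8·44.8 = 87.285.
Δq = 75.2703 − 44.8 = 30.4703; wedge = 87.285 − 59.1 = 28.185.
Deadweight loss = ½ × 30.4703 × 28.185 = 429.40.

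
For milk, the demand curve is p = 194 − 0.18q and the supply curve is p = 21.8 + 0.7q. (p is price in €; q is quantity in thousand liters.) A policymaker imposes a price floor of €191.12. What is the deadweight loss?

€14205.64 thousand

Competitive equilibrium: 194 − 0.18q = 21.8 + 0.7q → q* = 195.6818, p* = 158.7773.
At the floor p = 191.12, quantity demanded = (194 − 191.12)/0.18 = 16.
Sellers' marginal cost at q' = 16: 21.8 + 0.7·16 = 33.
Δq = 195.6818 − 16 = 179.6818; wedge = 191.12 − 33 = 158.12.
The triangle = ½ × 179.6818 × 158.12 = €14205.64 thousand.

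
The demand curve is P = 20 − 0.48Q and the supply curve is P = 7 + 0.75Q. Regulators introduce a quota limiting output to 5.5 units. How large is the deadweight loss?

15.80

Competitive equilibrium: 20 − 0.48Q = 7 + 0.75Q → Q* = 10.5691, P* = 14.9268.
At Q = 5.5: demand price = 20 − 0.48·5.5 = 17.36; supply price = 7 + 0.75·5.5 = 11.125.
ΔQ = 10.5691 − 5.5 = 5.0691; wedge = 17.36 − 11.125 = 6.235.
The triangle = ½ × 5.0691 × 6.235 = 15.80.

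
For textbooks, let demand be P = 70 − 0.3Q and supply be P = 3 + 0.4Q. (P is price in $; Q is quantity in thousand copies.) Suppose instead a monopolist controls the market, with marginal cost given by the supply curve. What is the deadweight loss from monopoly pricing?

Competitive equilibrium: 70 − 0.3Q = 3 + 0.4Q → Q* = 95.7143, P* = 41.2857.
Marginal revenue: MR = 70 − 0.6Q. Set MR = MC: 70 − 0.6Q = 3 + 0.4Q → Q_m = 67.
Price P_m = 70 − 0.3·67 = 49.9; MC(Q_m) = 3 + 0.4·67 = 29.8.
Competitive Q* = 95.7143, so ΔQ = 28.7143; wedge = 49.9 − 29.8 = 20.1.
The triangle = ½ × 28.7143 × 20.1 = $288.58 thousand.

$288.58 thousand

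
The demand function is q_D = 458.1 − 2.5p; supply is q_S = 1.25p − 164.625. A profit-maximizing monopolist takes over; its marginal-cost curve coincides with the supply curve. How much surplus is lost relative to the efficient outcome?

69.18

In inverse form: demand p = 183.24 − 0.4q, supply p = 131.7 + 0.8q.
Competitive equilibrium: 183.24 − 0.4q = 131.7 + 0.8q → q* = 42.95, p* = 166.06.
Marginal revenue: MR = 183.24 − 0.8q. Set MR = MC: 183.24 − 0.8q = 131.7 + 0.8q → q_m = 32.2125.
Price p_m = 183.24 − 0.4·32.2125 = 170.355; MC(q_m) = 131.7 + 0.8·32.2125 = 157.47.
Competitive q* = 42.95, so Δq = 10.7375; wedge = 170.355 − 157.47 = 12.885.
DWL = ½ × 10.7375 × 12.885 = 69.18.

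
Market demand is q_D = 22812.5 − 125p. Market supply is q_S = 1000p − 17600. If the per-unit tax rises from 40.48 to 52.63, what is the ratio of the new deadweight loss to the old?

In inverse form: demand p = 182.5 − 0.008q, supply p = 17.6 + 0.001q.
Competitive equilibrium: 182.5 − 0.008q = 17.6 + 0.001q → q* = 18322.2222, p* = 35.9222.
For a per-unit tax t: Δq = t/0.009, so DWL = ½·t·(t/0.009) = t²/0.018.
At t = 40.48: DWL = 91035.022. At t = 52.63: DWL = 153884.272.
Ratio = (52.63/40.48)² = 1.690.

1.690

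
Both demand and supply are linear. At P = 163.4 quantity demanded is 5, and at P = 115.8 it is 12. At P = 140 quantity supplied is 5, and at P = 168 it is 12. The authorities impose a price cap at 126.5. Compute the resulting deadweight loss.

Demand slope = (115.8 − 163.4)/(12 − 5) = −6.8, so P = 197.4 − 6.8Q.
Supply slope = (168 − 140)/(12 − 5) = 4, so P = 120 + 4Q.
Competitive equilibrium: 197.4 − 6.8Q = 120 + 4Q → Q* = 7.16667, P* = 148.66667.
At the ceiling P = 126.5, quantity supplied = (126.5 − 120)/4 = 1.625.
Willingness to pay at Q' = 1.625: 197.4 − 6.8·1.625 = 186.35.
ΔQ = 7.16667 − 1.625 = 5.54167; wedge = 186.35 − 126.5 = 59.85.
Welfare loss = ½ × 5.54167 × 59.85 = 165.83.

165.83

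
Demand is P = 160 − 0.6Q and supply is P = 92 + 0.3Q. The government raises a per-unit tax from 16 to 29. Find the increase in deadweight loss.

Competitive equilibrium: 160 − 0.6Q = 92 + 0.3Q → Q* = 75.5556, P* = 114.6667.
For a per-unit tax t: ΔQ = t/0.9, so DWL = ½·t·(t/0.9) = t²/1.8.
At t = 16: DWL = 142.222. At t = 29: DWL = 467.222.
Increase = 467.222 − 142.222 = 325.

325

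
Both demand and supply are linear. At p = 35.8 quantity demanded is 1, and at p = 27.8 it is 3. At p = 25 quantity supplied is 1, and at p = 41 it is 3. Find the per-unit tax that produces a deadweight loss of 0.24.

2.4

Demand slope = (27.8 − 35.8)/(3 − 1) = −4, so p = 39.8 − 4q.
Supply slope = (41 − 25)/(3 − 1) = 8, so p = 17 + 8q.
Competitive equilibrium: 39.8 − 4q = 17 + 8q → q* = 1.9, p* = 32.2.
A tax t gives Δq = t/12 and wedge t, so DWL = t²/24.
t²/24 = 0.24 → t² = 5.76 → t = 2.4.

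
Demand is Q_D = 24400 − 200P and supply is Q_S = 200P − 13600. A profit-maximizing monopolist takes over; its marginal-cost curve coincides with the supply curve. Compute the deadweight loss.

16200

In inverse form: demand P = 122 − 0.005Q, supply P = 68 + 0.005Q.
Competitive equilibrium: 122 − 0.005Q = 68 + 0.005Q → Q* = 5400, P* = 95.
Marginal revenue: MR = 122 − 0.01Q. Set MR = MC: 122 − 0.01Q = 68 + 0.005Q → Q_m = 3600.
Price P_m = 122 − 0.005·3600 = 104; MC(Q_m) = 68 + 0.005·3600 = 86.
Competitive Q* = 5400, so ΔQ = 1800; wedge = 104 − 86 = 18.
Welfare loss = ½ × 1800 × 18 = 16200.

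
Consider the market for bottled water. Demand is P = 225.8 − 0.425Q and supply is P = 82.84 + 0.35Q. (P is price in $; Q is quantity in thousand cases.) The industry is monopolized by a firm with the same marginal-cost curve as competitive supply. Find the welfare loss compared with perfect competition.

$1653.91 thousand

Competitive equilibrium: 225.8 − 0.425Q = 82.84 + 0.35Q → Q* = 184.4645, P* = 147.4026.
Marginal revenue: MR = 225.8 − 0.85Q. Set MR = MC: 225.8 − 0.85Q = 82.84 + 0.35Q → Q_m = 119.1333.
Price P_m = 225.8 − 0.425·119.1333 = 175.1683; MC(Q_m) = 82.84 + 0.35·119.1333 = 124.5367.
Competitive Q* = 184.4645, so ΔQ = 65.3312; wedge = 175.1683 − 124.5367 = 50.6316.
Welfare loss = ½ × 65.3312 × 50.6316 = $1653.91 thousand.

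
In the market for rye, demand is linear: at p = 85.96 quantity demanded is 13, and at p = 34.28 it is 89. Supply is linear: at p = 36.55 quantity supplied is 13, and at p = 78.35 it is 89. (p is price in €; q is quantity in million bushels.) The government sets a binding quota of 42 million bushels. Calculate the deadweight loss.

Demand slope = (34.28 − 85.96)/(89 − 13) = −0.68, so p = 94.8 − 0.68q.
Supply slope = (78.35 − 36.55)/(89 − 13) = 0.55, so p = 29.4 + 0.55q.
Competitive equilibrium: 94.8 − 0.68q = 29.4 + 0.55q → q* = 53.1707, p* = 58.6439.
At q = 42: demand price = 94.8 − 0.68·42 = 66.24; supply price = 29.4 + 0.55·42 = 52.5.
Δq = 53.1707 − 42 = 11.1707; wedge = 66.24 − 52.5 = 13.74.
The triangle = ½ × 11.1707 × 13.74 = €76.74 million.

€76.74 million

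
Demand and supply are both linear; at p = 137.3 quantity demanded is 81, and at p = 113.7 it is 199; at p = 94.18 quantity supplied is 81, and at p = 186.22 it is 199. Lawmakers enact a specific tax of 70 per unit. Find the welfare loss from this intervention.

Demand slope = (113.7 − 137.3)/(199 − 81) = −0.2, so p = 153.5 − 0.2q.
Supply slope = (186.22 − 94.18)/(199 − 81) = 0.78, so p = 31 + 0.78q.
Competitive equilibrium: 153.5 − 0.2q = 31 + 0.78q → q* = 125, p* = 128.5.
With the tax, the buyer price exceeds the seller price by 70: (153.5 − 0.2q) − (31 + 0.78q) = 70 → q' = 53.5714.
Δq = 125 − 53.5714 = 71.4286; the wedge equals the tax, 70.
The triangle = ½ × 71.4286 × 70 = 2500.

2500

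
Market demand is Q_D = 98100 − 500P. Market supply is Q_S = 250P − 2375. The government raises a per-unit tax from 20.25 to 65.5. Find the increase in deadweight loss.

In inverse form: demand P = 196.2 − 0.002Q, supply P = 9.5 + 0.004Q.
Competitive equilibrium: 196.2 − 0.002Q = 9.5 + 0.004Q → Q* = 31116.6667, P* = 133.9667.
For a per-unit tax t: ΔQ = t/0.006, so DWL = ½·t·(t/0.006) = t²/0.012.
At t = 20.25: DWL = 34171.875. At t = 65.5: DWL = 357520.833.
Increase = 357520.833 − 34171.875 = 323348.96.

323348.96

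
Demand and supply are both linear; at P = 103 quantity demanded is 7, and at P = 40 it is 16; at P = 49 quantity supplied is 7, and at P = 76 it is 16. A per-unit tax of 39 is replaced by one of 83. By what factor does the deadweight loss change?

Demand slope = (40 − 103)/(16 − 7) = −7, so P = 152 − 7Q.
Supply slope = (76 − 49)/(16 − 7) = 3, so P = 28 + 3Q.
Competitive equilibrium: 152 − 7Q = 28 + 3Q → Q* = 12.4, P* = 65.2.
For a per-unit tax t: ΔQ = t/10, so DWL = ½·t·(t/10) = t²/20.
At t = 39: DWL = 76.05. At t = 83: DWL = 344.45.
Ratio = (83/39)² = 4.529.

4.529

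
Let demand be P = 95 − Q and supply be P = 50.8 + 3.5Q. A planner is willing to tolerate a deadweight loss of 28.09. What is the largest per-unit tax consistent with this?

Competitive equilibrium: 95 − Q = 50.8 + 3.5Q → Q* = 9.8222, P* = 85.1778.
A tax t gives ΔQ = t/4.5 and wedge t, so DWL = t²/9.
t²/9 = 28.09 → t² = 252.81 → t = 15.9.

15.9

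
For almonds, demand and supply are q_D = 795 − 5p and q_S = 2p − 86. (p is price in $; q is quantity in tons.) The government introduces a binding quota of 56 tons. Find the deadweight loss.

In inverse form: demand p = 159 − 0.2q, supply p = 43 + 0.5q.
Competitive equilibrium: 159 − 0.2q = 43 + 0.5q → q* = 165.7143, p* = 125.8571.
At q = 56: demand price = 159 − 0.2·56 = 147.8; supply price = 43 + 0.5·56 = 71.
Δq = 165.7143 − 56 = 109.7143; wedge = 147.8 − 71 = 76.8.
Welfare loss = ½ × 109.7143 × 76.8 = $4213.03.

$4213.03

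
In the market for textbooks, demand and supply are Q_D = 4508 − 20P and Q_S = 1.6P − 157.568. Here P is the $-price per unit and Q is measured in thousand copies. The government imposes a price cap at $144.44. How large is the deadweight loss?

$4424.22 thousand

In inverse form: demand P = 225.4 − 0.05Q, supply P = 98.48 + 0.625Q.
Competitive equilibrium: 225.4 − 0.05Q = 98.48 + 0.625Q → Q* = 188.0296, P* = 215.9985.
At the ceiling P = 144.44, quantity supplied = (144.44 − 98.48)/0.625 = 73.536.
Willingness to pay at Q' = 73.536: 225.4 − 0.05·73.536 = 221.7232.
ΔQ = 188.0296 − 73.536 = 114.4936; wedge = 221.7232 − 144.44 = 77.2832.
Welfare loss = ½ × 114.4936 × 77.2832 = $4424.22 thousand.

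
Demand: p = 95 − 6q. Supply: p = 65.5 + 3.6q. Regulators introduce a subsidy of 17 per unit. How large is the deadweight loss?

15.05

Competitive equilibrium: 95 − 6q = 65.5 + 3.6q → q* = 3.0729, p* = 76.5625.
The subsidy lowers effective supply by 17: p = 48.5 + 3.6q.
New quantity: 95 − 6q = 48.5 + 3.6q → q' = 4.8438.
Overproduction Δq = 4.8438 − 3.0729 = 1.7709; wedge = subsidy = 17.
The triangle = ½ × 1.7709 × 17 = 15.05.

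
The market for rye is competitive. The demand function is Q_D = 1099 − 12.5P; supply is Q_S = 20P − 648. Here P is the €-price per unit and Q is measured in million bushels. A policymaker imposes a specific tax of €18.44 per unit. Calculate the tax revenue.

€5259.66 million

In inverse form: demand P = 87.92 − 0.08Q, supply P = 32.4 + 0.05Q.
Competitive equilibrium: 87.92 − 0.08Q = 32.4 + 0.05Q → Q* = 427.0769, P* = 53.7538.
With the tax, the buyer price exceeds the seller price by 18.44: (87.92 − 0.08Q) − (32.4 + 0.05Q) = 18.44 → Q' = 285.2308.
Tax revenue = 18.44 × 285.2308 = €5259.66 million.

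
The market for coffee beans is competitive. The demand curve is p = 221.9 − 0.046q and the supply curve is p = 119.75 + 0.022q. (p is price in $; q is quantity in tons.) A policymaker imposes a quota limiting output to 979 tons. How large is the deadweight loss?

Competitive equilibrium: 221.9 − 0.046q = 119.75 + 0.022q → q* = 1502.2059, p* = 152.7985.
At q = 979: demand price = 221.9 − 0.046·979 = 176.866; supply price = 119.75 + 0.022·979 = 141.288.
Δq = 1502.2059 − 979 = 523.2059; wedge = 176.866 − 141.288 = 35.578.
Welfare loss = ½ × 523.2059 × 35.578 = $9307.31.

$9307.31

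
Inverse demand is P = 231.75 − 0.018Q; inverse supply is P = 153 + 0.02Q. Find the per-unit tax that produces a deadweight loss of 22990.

41.8

Competitive equilibrium: 231.75 − 0.018Q = 153 + 0.02Q → Q* = 2072.3684, P* = 194.4474.
A tax t gives ΔQ = t/0.038 and wedge t, so DWL = t²/0.076.
t²/0.076 = 22990 → t² = 1747.24 → t = 41.8.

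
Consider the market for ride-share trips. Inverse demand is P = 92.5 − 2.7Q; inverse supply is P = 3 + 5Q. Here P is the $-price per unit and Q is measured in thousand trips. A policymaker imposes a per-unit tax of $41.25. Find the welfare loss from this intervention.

$110.49 thousand

Competitive equilibrium: 92.5 − 2.7Q = 3 + 5Q → Q* = 11.6234, P* = 61.1169.
With the tax, the buyer price exceeds the seller price by 41.25: (92.5 − 2.7Q) − (3 + 5Q) = 41.25 → Q' = 6.2662.
ΔQ = 11.6234 − 6.2662 = 5.3572; the wedge equals the tax, 41.25.
The triangle = ½ × 5.3572 × 41.25 = $110.49 thousand.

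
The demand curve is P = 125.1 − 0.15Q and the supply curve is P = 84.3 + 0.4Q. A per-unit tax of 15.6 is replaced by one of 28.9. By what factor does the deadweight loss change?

3.432

Competitive equilibrium: 125.1 − 0.15Q = 84.3 + 0.4Q → Q* = 74.1818, P* = 113.9727.
For a per-unit tax t: ΔQ = t/0.55, so DWL = ½·t·(t/0.55) = t²/1.1.
At t = 15.6: DWL = 221.236. At t = 28.9: DWL = 759.282.
Ratio = (28.9/15.6)² = 3.432.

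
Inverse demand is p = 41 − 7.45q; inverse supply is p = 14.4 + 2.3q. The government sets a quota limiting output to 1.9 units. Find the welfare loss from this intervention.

Competitive equilibrium: 41 − 7.45q = 14.4 + 2.3q → q* = 2.7282, p* = 20.6749.
At q = 1.9: demand price = 41 − 7.45·1.9 = 26.845; supply price = 14.4 + 2.3·1.9 = 18.77.
Δq = 2.7282 − 1.9 = 0.8282; wedge = 26.845 − 18.77 = 8.075.
Welfare loss = ½ × 0.8282 × 8.075 = 3.34.

3.34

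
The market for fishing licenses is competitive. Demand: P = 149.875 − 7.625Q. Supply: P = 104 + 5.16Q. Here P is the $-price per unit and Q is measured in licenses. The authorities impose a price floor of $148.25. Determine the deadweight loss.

Competitive equilibrium: 149.875 − 7.625Q = 104 + 5.16Q → Q* = 3.5882, P* = 122.5151.
At the floor P = 148.25, quantity demanded = (149.875 − 148.25)/7.625 = 0.2131.
Sellers' marginal cost at Q' = 0.2131: 104 + 5.16·0.2131 = 105.0996.
ΔQ = 3.5882 − 0.2131 = 3.3751; wedge = 148.25 − 105.0996 = 43.1504.
Deadweight loss = ½ × 3.3751 × 43.1504 = $72.82.

$72.82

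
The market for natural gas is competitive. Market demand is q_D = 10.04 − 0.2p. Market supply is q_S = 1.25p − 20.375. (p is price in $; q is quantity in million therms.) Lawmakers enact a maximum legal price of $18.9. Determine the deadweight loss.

$19.53 million

In inverse form: demand p = 50.2 − 5q, supply p = 16.3 + 0.8q.
Competitive equilibrium: 50.2 − 5q = 16.3 + 0.8q → q* = 5.8448, p* = 20.9759.
At the ceiling p = 18.9, quantity supplied = (18.9 − 16.3)/0.8 = 3.25.
Willingness to pay at q' = 3.25: 50.2 − 5·3.25 = 33.95.
Δq = 5.8448 − 3.25 = 2.5948; wedge = 33.95 − 18.9 = 15.05.
Deadweight loss = ½ × 2.5948 × 15.05 = $19.53 million.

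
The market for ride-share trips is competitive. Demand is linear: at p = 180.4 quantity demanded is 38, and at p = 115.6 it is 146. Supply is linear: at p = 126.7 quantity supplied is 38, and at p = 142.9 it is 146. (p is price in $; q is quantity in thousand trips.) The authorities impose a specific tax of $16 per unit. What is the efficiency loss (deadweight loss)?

$170.67 thousand

Demand slope = (115.6 − 180.4)/(146 − 38) = −0.6, so p = 203.2 − 0.6q.
Supply slope = (142.9 − 126.7)/(146 − 38) = 0.15, so p = 121 + 0.15q.
Competitive equilibrium: 203.2 − 0.6q = 121 + 0.15q → q* = 109.6, p* = 137.44.
With the tax, the buyer price exceeds the seller price by 16: (203.2 − 0.6q) − (121 + 0.15q) = 16 → q' = 88.2667.
Δq = 109.6 − 88.2667 = 21.3333; the wedge equals the tax, 16.
Welfare loss = ½ × 21.3333 × 16 = $170.67 thousand.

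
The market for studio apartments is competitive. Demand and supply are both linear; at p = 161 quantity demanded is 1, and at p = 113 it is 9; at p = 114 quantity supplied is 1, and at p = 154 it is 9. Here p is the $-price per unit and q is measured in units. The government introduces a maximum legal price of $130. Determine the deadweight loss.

$6.33

Demand slope = (113 − 161)/(9 − 1) = −6, so p = 167 − 6q.
Supply slope = (154 − 114)/(9 − 1) = 5, so p = 109 + 5q.
Competitive equilibrium: 167 − 6q = 109 + 5q → q* = 5.2727, p* = 135.3636.
At the ceiling p = 130, quantity supplied = (130 − 109)/5 = 4.2.
Willingness to pay at q' = 4.2: 167 − 6·4.2 = 141.8.
Δq = 5.2727 − 4.2 = 1.0727; wedge = 141.8 − 130 = 11.8.
Deadweight loss = ½ × 1.0727 × 11.8 = $6.33.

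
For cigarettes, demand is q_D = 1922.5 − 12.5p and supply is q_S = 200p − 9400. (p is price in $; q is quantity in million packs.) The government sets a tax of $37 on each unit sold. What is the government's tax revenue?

$30383.53 million

In inverse form: demand p = 153.8 − 0.08q, supply p = 47 + 0.005q.
Competitive equilibrium: 153.8 − 0.08q = 47 + 0.005q → q* = 1256.4706, p* = 53.2824.
With the tax, the buyer price exceeds the seller price by 37: (153.8 − 0.08q) − (47 + 0.005q) = 37 → q' = 821.1765.
Tax revenue = 37 × 821.1765 = $30383.53 million.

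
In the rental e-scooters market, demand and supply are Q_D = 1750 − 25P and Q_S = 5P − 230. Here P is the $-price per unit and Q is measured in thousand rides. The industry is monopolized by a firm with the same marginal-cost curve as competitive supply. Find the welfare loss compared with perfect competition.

$24.49 thousand

In inverse form: demand P = 70 − 0.04Q, supply P = 46 + 0.2Q.
Competitive equilibrium: 70 − 0.04Q = 46 + 0.2Q → Q* = 100, P* = 66.
Marginal revenue: MR = 70 − 0.08Q. Set MR = MC: 70 − 0.08Q = 46 + 0.2Q → Q_m = 85.7143.
Price P_m = 70 − 0.04·85.7143 = 66.5714; MC(Q_m) = 46 + 0.2·85.7143 = 63.1429.
Competitive Q* = 100, so ΔQ = 14.2857; wedge = 66.5714 − 63.1429 = 3.4285.
The triangle = ½ × 14.2857 × 3.4285 = $24.49 thousand.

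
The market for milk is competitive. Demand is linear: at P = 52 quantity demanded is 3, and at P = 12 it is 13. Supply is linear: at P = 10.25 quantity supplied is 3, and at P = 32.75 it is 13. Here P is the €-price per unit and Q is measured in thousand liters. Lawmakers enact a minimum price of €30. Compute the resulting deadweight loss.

Demand slope = (12 − 52)/(13 − 3) = −4, so P = 64 − 4Q.
Supply slope = (32.75 − 10.25)/(13 − 3) = 2.25, so P = 3.5 + 2.25Q.
Competitive equilibrium: 64 − 4Q = 3.5 + 2.25Q → Q* = 9.68, P* = 25.28.
At the floor P = 30, quantity demanded = (64 − 30)/4 = 8.5.
Sellers' marginal cost at Q' = 8.5: 3.5 + 2.25·8.5 = 22.625.
ΔQ = 9.68 − 8.5 = 1.18; wedge = 30 − 22.625 = 7.375.
Deadweight loss = ½ × 1.18 × 7.375 = €4.35 thousand.

€4.35 thousand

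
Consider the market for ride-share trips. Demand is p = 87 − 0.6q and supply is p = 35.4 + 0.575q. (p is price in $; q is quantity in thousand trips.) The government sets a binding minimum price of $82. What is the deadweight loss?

Competitive equilibrium: 87 − 0.6q = 35.4 + 0.575q → q* = 43.9149, p* = 60.6511.
At the floor p = 82, quantity demanded = (87 − 82)/0.6 = 8.3333.
Sellers' marginal cost at q' = 8.3333: 35.4 + 0.575·8.3333 = 40.1916.
Δq = 43.9149 − 8.3333 = 35.5816; wedge = 82 − 40.1916 = 41.8084.
DWL = ½ × 35.5816 × 41.8084 = $743.80 thousand.

$743.80 thousand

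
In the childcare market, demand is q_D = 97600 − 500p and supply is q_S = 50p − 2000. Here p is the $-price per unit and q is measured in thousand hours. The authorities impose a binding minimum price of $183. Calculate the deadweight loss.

In inverse form: demand p = 195.2 − 0.002q, supply p = 40 + 0.02q.
Competitive equilibrium: 195.2 − 0.002q = 40 + 0.02q → q* = 7054.5455, p* = 181.0909.
At the floor p = 183, quantity demanded = (195.2 − 183)/0.002 = 6100.
Sellers' marginal cost at q' = 6100: 40 + 0.02·6100 = 162.
Δq = 7054.5455 − 6100 = 954.5455; wedge = 183 − 162 = 21.
DWL = ½ × 954.5455 × 21 = $10022.73 thousand.

$10022.73 thousand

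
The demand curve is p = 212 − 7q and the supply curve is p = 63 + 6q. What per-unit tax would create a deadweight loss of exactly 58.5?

Competitive equilibrium: 212 − 7q = 63 + 6q → q* = 11.4615, p* = 131.7692.
A tax t gives Δq = t/13 and wedge t, so DWL = t²/26.
t²/26 = 58.5 → t² = 1521 → t = 39.

39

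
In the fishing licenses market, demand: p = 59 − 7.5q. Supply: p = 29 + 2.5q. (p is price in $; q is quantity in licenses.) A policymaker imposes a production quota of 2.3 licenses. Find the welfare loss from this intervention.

Competitive equilibrium: 59 − 7.5q = 29 + 2.5q → q* = 3, p* = 36.5.
At q = 2.3: demand price = 59 − 7.5·2.3 = 41.75; supply price = 29 + 2.5·2.3 = 34.75.
Δq = 3 − 2.3 = 0.7; wedge = 41.75 − 34.75 = 7.
DWL = ½ × 0.7 × 7 = $2.45.

$2.45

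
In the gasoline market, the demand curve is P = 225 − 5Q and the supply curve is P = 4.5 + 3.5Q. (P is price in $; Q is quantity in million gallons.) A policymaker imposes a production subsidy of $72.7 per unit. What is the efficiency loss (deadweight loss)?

$310.90 million

Competitive equilibrium: 225 − 5Q = 4.5 + 3.5Q → Q* = 25.9412, P* = 95.2941.
The subsidy lowers effective supply by 72.7: P = 3.5Q − 68.2.
New quantity: 225 − 5Q = 3.5Q − 68.2 → Q' = 34.4941.
Overproduction ΔQ = 34.4941 − 25.9412 = 8.5529; wedge = subsidy = 72.7.
Welfare loss = ½ × 8.5529 × 72.7 = $310.90 million.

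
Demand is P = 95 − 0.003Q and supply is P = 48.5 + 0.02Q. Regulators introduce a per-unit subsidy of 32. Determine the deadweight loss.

22260.87

Competitive equilibrium: 95 − 0.003Q = 48.5 + 0.02Q → Q* = 2021.7391, P* = 88.9348.
The subsidy lowers effective supply by 32: P = 16.5 + 0.02Q.
New quantity: 95 − 0.003Q = 16.5 + 0.02Q → Q' = 3413.0435.
Overproduction ΔQ = 3413.0435 − 2021.7391 = 1391.3044; wedge = subsidy = 32.
Welfare loss = ½ × 1391.3044 × 32 = 22260.87.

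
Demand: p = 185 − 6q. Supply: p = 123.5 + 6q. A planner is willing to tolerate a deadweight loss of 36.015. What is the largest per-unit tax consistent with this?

29.4

Competitive equilibrium: 185 − 6q = 123.5 + 6q → q* = 5.125, p* = 154.25.
A tax t gives Δq = t/12 and wedge t, so DWL = t²/24.
t²/24 = 36.015 → t² = 864.36 → t = 29.4.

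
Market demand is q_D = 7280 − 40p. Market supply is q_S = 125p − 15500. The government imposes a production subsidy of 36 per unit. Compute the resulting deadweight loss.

19636.36

In inverse form: demand p = 182 − 0.025q, supply p = 124 + 0.008q.
Competitive equilibrium: 182 − 0.025q = 124 + 0.008q → q* = 1757.5758, p* = 138.0606.
The subsidy lowers effective supply by 36: p = 88 + 0.008q.
New quantity: 182 − 0.025q = 88 + 0.008q → q' = 2848.4848.
Overproduction Δq = 2848.4848 − 1757.5758 = 1090.909; wedge = subsidy = 36.
The triangle = ½ × 1090.909 × 36 = 19636.36.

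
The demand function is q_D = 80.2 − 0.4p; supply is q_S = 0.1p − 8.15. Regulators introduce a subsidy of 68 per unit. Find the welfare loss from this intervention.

184.96

In inverse form: demand p = 200.5 − 2.5q, supply p = 81.5 + 10q.
Competitive equilibrium: 200.5 − 2.5q = 81.5 + 10q → q* = 9.52, p* = 176.7.
The subsidy lowers effective supply by 68: p = 13.5 + 10q.
New quantity: 200.5 − 2.5q = 13.5 + 10q → q' = 14.96.
Overproduction Δq = 14.96 − 9.52 = 5.44; wedge = subsidy = 68.
Welfare loss = ½ × 5.44 × 68 = 184.96.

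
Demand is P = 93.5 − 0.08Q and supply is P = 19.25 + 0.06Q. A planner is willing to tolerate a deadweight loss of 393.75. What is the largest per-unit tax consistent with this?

Competitive equilibrium: 93.5 − 0.08Q = 19.25 + 0.06Q → Q* = 530.3571, P* = 51.0714.
A tax t gives ΔQ = t/0.14 and wedge t, so DWL = t²/0.28.
t²/0.28 = 393.75 → t² = 110.25 → t = 10.5.

10.5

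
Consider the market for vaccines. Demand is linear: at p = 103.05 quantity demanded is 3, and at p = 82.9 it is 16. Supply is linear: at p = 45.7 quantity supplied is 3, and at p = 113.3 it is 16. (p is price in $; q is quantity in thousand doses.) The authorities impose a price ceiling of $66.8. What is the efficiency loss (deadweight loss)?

$66.49 thousand

Demand slope = (82.9 − 103.05)/(16 − 3) = −1.55, so p = 107.7 − 1.55q.
Supply slope = (113.3 − 45.7)/(16 − 3) = 5.2, so p = 30.1 + 5.2q.
Competitive equilibrium: 107.7 − 1.55q = 30.1 + 5.2q → q* = 11.4963, p* = 89.8807.
At the ceiling p = 66.8, quantity supplied = (66.8 − 30.1)/5.2 = 7.0577.
Willingness to pay at q' = 7.0577: 107.7 − 1.55·7.0577 = 96.7606.
Δq = 11.4963 − 7.0577 = 4.4386; wedge = 96.7606 − 66.8 = 29.9606.
DWL = ½ × 4.4386 × 29.9606 = $66.49 thousand.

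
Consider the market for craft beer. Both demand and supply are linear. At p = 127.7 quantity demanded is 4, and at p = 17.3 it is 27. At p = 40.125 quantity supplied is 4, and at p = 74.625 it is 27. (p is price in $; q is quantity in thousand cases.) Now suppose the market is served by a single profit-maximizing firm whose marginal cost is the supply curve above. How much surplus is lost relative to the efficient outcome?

Demand slope = (17.3 − 127.7)/(27 − 4) = −4.8, so p = 146.9 − 4.8q.
Supply slope = (74.625 − 40.125)/(27 − 4) = 1.5, so p = 34.125 + 1.5q.
Competitive equilibrium: 146.9 − 4.8q = 34.125 + 1.5q → q* = 17.9008, p* = 60.9762.
Marginal revenue: MR = 146.9 − 9.6q. Set MR = MC: 146.9 − 9.6q = 34.125 + 1.5q → q_m = 10.1599.
Price p_m = 146.9 − 4.8·10.1599 = 98.1325; MC(q_m) = 34.125 + 1.5·10.1599 = 49.3649.
Competitive q* = 17.9008, so Δq = 7.7409; wedge = 98.1325 − 49.3649 = 48.7676.
DWL = ½ × 7.7409 × 48.7676 = $188.75 thousand.

$188.75 thousand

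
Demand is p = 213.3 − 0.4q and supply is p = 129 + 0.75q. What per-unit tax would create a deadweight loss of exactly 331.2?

Competitive equilibrium: 213.3 − 0.4q = 129 + 0.75q → q* = 73.3043, p* = 183.9783.
A tax t gives Δq = t/1.15 and wedge t, so DWL = t²/2.3.
t²/2.3 = 331.2 → t² = 761.76 → t = 27.6.

27.6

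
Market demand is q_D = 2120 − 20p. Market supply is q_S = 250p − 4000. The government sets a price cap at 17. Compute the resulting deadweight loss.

54187.50

In inverse form: demand p = 106 − 0.05q, supply p = 16 + 0.004q.
Competitive equilibrium: 106 − 0.05q = 16 + 0.004q → q* = 1666.6667, p* = 22.6667.
At the ceiling p = 17, quantity supplied = (17 − 16)/0.004 = 250.
Willingness to pay at q' = 250: 106 − 0.05·250 = 93.5.
Δq = 1666.6667 − 250 = 1416.6667; wedge = 93.5 − 17 = 76.5.
DWL = ½ × 1416.6667 × 76.5 = 54187.50.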